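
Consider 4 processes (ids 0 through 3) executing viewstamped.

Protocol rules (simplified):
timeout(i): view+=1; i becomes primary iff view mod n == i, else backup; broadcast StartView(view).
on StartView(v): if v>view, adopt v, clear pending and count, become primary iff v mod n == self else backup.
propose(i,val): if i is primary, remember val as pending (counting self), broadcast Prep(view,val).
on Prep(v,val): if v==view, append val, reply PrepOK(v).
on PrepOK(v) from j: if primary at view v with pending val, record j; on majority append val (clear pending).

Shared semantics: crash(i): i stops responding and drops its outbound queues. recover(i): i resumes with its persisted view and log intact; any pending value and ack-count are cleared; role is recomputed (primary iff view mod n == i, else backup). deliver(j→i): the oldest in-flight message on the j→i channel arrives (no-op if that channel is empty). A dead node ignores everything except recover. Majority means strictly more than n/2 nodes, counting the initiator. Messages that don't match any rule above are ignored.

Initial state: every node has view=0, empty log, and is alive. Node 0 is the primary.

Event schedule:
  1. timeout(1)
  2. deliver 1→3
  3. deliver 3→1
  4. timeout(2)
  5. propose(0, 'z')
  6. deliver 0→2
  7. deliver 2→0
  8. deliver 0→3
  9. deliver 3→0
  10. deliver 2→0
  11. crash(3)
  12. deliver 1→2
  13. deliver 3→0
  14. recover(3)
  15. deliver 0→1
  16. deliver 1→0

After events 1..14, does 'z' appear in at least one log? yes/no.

[1] timeout(1) → N1(prim v1 [-])
[2] deliver 1→3 → N3(back v1 [-])
[3] deliver 3→1 → ∅
[4] timeout(2) → N2(back v1 [-])
[5] propose(0,'z') → ∅
[6] deliver 0→2 → ∅
[7] deliver 2→0 → N0(back v1 [-])
[8] deliver 0→3 → ∅
[9] deliver 3→0 → ∅
[10] deliver 2→0 → ∅
[11] crash(3) → N3(✗back v1 [-])
[12] deliver 1→2 → ∅
[13] deliver 3→0 → ∅
[14] recover(3) → N3(back v1 [-])

no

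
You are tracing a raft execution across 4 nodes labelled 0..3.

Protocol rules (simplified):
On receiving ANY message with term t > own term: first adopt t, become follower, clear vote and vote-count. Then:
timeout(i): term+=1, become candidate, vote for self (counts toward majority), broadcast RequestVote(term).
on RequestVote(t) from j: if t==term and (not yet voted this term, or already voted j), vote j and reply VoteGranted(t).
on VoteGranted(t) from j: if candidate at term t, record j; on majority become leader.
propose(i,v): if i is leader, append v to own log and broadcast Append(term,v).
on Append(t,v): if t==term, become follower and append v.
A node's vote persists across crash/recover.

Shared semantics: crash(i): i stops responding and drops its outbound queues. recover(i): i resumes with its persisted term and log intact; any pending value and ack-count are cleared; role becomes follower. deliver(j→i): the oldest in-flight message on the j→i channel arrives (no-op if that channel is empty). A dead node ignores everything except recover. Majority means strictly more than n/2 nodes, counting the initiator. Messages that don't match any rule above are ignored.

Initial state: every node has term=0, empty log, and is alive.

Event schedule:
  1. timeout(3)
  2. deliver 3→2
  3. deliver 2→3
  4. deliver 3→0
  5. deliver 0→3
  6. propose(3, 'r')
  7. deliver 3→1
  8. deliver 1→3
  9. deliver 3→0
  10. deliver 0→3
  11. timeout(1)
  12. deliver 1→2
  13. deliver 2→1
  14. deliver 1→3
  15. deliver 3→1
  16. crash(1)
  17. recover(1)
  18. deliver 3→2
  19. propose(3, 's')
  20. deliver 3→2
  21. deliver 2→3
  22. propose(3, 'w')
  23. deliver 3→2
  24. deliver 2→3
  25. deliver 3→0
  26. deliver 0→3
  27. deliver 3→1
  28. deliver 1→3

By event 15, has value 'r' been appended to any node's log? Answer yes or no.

after 1 — timeout(3): n3:cand/t1/[-]
after 2 — deliver 3→2: n2:foll/t1/[-]
after 3 — deliver 2→3: ·
after 4 — deliver 3→0: n0:foll/t1/[-]
after 5 — deliver 0→3: n3:lead/t1/[-]
after 6 — propose(3,'r'): n3:lead/t1/[r]
after 7 — deliver 3→1: n1:foll/t1/[-]
after 8 — deliver 1→3: ·
after 9 — deliver 3→0: n0:foll/t1/[r]
after 10 — deliver 0→3: ·
after 11 — timeout(1): n1:cand/t2/[-]
after 12 — deliver 1→2: n2:foll/t2/[-]
after 13 — deliver 2→1: ·
after 14 — deliver 1→3: n3:foll/t2/[r]
after 15 — deliver 3→1: ·

yes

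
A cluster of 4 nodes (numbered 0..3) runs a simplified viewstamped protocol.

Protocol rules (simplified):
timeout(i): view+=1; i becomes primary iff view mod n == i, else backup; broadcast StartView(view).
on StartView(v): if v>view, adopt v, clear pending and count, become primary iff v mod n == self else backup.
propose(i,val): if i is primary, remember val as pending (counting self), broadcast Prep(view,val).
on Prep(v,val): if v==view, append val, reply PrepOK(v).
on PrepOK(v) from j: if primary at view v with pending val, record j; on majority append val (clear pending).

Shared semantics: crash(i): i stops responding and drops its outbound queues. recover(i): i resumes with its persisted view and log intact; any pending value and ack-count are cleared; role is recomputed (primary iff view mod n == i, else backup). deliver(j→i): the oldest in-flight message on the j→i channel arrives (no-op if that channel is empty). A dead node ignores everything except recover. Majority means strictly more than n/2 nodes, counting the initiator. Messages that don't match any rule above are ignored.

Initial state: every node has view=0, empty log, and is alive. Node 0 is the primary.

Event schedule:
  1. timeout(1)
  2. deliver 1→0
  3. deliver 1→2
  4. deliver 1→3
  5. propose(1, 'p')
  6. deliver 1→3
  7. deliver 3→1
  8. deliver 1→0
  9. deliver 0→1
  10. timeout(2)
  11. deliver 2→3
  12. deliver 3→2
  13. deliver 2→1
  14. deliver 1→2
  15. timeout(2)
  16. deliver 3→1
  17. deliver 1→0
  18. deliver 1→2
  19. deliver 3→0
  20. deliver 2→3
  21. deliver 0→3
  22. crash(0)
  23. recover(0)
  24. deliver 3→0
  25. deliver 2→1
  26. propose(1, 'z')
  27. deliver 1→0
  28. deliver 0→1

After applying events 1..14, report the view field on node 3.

after 1 — timeout(1): n1:prim/v1/[-]
after 2 — deliver 1→0: n0:back/v1/[-]
after 3 — deliver 1→2: n2:back/v1/[-]
after 4 — deliver 1→3: n3:back/v1/[-]
after 5 — propose(1,'p'): ·
after 6 — deliver 1→3: n3:back/v1/[p]
after 7 — deliver 3→1: ·
after 8 — deliver 1→0: n0:back/v1/[p]
after 9 — deliver 0→1: n1:prim/v1/[p]
after 10 — timeout(2): n2:prim/v2/[-]
after 11 — deliver 2→3: n3:back/v2/[p]
after 12 — deliver 3→2: ·
after 13 — deliver 2→1: n1:back/v2/[p]
after 14 — deliver 1→2: ·

2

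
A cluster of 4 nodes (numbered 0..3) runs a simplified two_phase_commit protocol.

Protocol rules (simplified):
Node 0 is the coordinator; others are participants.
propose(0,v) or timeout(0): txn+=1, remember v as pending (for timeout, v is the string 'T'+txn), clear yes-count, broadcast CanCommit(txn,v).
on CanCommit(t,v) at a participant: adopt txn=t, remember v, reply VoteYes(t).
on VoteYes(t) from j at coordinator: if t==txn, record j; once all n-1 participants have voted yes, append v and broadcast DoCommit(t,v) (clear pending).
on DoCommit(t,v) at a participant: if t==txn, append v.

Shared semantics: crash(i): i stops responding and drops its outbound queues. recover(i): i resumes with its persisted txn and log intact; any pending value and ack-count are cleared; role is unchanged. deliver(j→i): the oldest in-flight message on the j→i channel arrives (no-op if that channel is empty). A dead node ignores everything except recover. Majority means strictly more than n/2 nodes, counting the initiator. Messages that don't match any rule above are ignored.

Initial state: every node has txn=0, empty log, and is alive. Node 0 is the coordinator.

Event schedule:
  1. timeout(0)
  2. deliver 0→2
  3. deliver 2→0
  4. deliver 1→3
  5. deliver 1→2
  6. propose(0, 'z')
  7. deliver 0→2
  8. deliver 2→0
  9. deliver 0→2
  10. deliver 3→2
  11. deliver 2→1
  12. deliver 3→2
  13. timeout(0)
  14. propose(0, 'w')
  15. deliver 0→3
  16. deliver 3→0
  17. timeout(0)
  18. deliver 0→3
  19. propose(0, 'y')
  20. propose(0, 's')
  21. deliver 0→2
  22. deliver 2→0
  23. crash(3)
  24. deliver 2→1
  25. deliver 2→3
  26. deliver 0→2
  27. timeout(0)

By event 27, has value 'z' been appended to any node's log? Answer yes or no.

1. timeout(0):  <0:coor t1 ->
2. deliver 0→2:  <2:part t1 ->
3. deliver 2→0:  nop
4. deliver 1→3:  nop
5. deliver 1→2:  nop
6. propose(0,'z'):  <0:coor t2 ->
7. deliver 0→2:  <2:part t2 ->
8. deliver 2→0:  nop
9. deliver 0→2:  nop
10. deliver 3→2:  nop
11. deliver 2→1:  nop
12. deliver 3→2:  nop
13. timeout(0):  <0:coor t3 ->
14. propose(0,'w'):  <0:coor t4 ->
15. deliver 0→3:  <3:part t1 ->
16. deliver 3→0:  nop
17. timeout(0):  <0:coor t5 ->
18. deliver 0→3:  <3:part t2 ->
19. propose(0,'y'):  <0:coor t6 ->
20. propose(0,'s'):  <0:coor t7 ->
21. deliver 0→2:  <2:part t3 ->
22. deliver 2→0:  nop
23. crash(3):  <3:✗part t2 ->
24. deliver 2→1:  nop
25. deliver 2→3:  nop
26. deliver 0→2:  <2:part t4 ->
27. timeout(0):  <0:coor t8 ->

no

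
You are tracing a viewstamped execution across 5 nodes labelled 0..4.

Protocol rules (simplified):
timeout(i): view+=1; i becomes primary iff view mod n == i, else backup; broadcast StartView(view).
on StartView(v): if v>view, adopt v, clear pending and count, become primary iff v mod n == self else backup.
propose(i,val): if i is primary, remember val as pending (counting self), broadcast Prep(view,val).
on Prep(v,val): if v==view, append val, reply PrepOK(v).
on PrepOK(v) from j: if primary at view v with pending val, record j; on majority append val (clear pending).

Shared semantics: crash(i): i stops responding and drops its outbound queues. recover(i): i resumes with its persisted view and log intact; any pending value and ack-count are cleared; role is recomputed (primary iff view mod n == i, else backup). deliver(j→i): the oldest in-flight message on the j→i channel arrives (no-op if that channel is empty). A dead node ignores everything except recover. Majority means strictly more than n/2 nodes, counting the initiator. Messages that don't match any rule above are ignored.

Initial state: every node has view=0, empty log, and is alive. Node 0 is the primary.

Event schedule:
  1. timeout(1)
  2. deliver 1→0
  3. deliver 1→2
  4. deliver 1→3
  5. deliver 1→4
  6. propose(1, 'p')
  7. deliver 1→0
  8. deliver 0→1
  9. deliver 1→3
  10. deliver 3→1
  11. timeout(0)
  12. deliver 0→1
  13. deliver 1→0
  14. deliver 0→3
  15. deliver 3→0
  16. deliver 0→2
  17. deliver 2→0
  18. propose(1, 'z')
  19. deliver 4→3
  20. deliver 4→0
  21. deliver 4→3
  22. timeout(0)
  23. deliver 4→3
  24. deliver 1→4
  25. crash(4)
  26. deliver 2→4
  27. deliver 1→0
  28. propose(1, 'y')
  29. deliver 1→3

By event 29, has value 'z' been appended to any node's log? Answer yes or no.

step 1 timeout(1): 1={prim,v=1,log=-}
step 2 deliver 1→0: 0={back,v=1,log=-}
step 3 deliver 1→2: 2={back,v=1,log=-}
step 4 deliver 1→3: 3={back,v=1,log=-}
step 5 deliver 1→4: 4={back,v=1,log=-}
step 6 propose(1,'p'): —
step 7 deliver 1→0: 0={back,v=1,log=p}
step 8 deliver 0→1: —
step 9 deliver 1→3: 3={back,v=1,log=p}
step 10 deliver 3→1: 1={prim,v=1,log=p}
step 11 timeout(0): 0={back,v=2,log=p}
step 12 deliver 0→1: 1={back,v=2,log=p}
step 13 deliver 1→0: —
step 14 deliver 0→3: 3={back,v=2,log=p}
step 15 deliver 3→0: —
step 16 deliver 0→2: 2={prim,v=2,log=-}
step 17 deliver 2→0: —
step 18 propose(1,'z'): —
step 19 deliver 4→3: —
step 20 deliver 4→0: —
step 21 deliver 4→3: —
step 22 timeout(0): 0={back,v=3,log=p}
step 23 deliver 4→3: —
step 24 deliver 1→4: 4={back,v=1,log=p}
step 25 crash(4): 4={✗back,v=1,log=p}
step 26 deliver 2→4: —
step 27 deliver 1→0: —
step 28 propose(1,'y'): —
step 29 deliver 1→3: —

no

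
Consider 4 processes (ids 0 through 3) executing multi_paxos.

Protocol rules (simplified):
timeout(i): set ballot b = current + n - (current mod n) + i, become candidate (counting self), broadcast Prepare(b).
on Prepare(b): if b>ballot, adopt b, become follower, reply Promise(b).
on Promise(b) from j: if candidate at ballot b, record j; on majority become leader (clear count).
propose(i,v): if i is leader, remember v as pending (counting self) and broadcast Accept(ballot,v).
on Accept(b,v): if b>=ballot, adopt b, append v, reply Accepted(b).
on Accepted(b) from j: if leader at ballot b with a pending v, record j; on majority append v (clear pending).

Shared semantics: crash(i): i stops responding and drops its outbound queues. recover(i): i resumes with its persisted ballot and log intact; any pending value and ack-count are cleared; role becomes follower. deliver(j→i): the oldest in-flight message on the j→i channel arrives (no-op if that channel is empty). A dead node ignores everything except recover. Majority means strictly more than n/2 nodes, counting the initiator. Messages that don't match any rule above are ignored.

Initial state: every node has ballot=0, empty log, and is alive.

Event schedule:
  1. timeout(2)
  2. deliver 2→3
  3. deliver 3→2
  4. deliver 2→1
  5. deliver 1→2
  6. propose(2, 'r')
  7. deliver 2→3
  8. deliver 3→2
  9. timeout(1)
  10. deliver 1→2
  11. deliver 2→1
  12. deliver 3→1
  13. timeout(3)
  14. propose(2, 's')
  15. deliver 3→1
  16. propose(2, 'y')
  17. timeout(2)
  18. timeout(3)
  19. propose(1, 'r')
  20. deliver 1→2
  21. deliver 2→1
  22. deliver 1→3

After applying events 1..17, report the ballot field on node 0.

0

e1 timeout(2): 2[cand,b=6,-]
e2 deliver 2→3: 3[foll,b=6,-]
e3 deliver 3→2: ·
e4 deliver 2→1: 1[foll,b=6,-]
e5 deliver 1→2: 2[lead,b=6,-]
e6 propose(2,'r'): ·
e7 deliver 2→3: 3[foll,b=6,r]
e8 deliver 3→2: ·
e9 timeout(1): 1[cand,b=9,-]
e10 deliver 1→2: 2[foll,b=9,-]
e11 deliver 2→1: ·
e12 deliver 3→1: ·
e13 timeout(3): 3[cand,b=11,r]
e14 propose(2,'s'): ·
e15 deliver 3→1: 1[foll,b=11,-]
e16 propose(2,'y'): ·
e17 timeout(2): 2[cand,b=14,-]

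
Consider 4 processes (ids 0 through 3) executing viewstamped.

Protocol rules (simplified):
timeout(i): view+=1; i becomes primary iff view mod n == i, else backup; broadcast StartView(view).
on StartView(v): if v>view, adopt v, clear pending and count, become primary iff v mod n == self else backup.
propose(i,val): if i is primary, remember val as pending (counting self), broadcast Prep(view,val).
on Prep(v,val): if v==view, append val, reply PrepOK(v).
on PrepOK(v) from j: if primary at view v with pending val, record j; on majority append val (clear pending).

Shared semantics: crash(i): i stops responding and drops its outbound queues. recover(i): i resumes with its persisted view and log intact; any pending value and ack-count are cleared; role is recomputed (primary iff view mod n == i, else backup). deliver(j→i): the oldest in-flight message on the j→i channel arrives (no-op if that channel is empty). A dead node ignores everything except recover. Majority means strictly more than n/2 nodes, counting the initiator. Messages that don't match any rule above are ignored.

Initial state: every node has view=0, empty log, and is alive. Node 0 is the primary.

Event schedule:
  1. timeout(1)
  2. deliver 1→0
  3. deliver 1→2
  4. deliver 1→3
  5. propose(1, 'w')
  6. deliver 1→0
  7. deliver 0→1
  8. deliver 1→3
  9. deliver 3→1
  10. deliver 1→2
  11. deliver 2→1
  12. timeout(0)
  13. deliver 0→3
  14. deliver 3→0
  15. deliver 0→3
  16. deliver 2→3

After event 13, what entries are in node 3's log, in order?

w

step 1 timeout(1): 1={prim,v=1,log=-}
step 2 deliver 1→0: 0={back,v=1,log=-}
step 3 deliver 1→2: 2={back,v=1,log=-}
step 4 deliver 1→3: 3={back,v=1,log=-}
step 5 propose(1,'w'): —
step 6 deliver 1→0: 0={back,v=1,log=w}
step 7 deliver 0→1: —
step 8 deliver 1→3: 3={back,v=1,log=w}
step 9 deliver 3→1: 1={prim,v=1,log=w}
step 10 deliver 1→2: 2={back,v=1,log=w}
step 11 deliver 2→1: —
step 12 timeout(0): 0={back,v=2,log=w}
step 13 deliver 0→3: 3={back,v=2,log=w}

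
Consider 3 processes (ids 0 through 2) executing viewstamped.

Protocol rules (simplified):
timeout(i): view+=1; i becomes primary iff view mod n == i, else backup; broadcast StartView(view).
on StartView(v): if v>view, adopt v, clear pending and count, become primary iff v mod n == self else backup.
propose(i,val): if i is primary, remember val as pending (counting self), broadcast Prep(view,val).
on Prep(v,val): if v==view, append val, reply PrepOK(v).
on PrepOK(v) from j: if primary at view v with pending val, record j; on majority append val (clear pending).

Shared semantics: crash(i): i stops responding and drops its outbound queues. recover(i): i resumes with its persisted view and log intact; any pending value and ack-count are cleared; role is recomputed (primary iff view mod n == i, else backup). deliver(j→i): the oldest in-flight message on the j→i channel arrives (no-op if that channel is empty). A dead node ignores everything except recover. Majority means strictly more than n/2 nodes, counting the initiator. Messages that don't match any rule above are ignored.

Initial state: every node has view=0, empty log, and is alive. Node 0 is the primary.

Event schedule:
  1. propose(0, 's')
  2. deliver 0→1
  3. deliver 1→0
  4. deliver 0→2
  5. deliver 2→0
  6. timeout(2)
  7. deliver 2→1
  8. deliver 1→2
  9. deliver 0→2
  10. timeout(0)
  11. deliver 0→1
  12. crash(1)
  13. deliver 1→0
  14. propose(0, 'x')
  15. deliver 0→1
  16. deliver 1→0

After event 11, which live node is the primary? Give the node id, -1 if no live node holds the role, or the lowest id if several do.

e1 propose(0,'s'): ·
e2 deliver 0→1: 1[back,v=0,s]
e3 deliver 1→0: 0[prim,v=0,s]
e4 deliver 0→2: 2[back,v=0,s]
e5 deliver 2→0: ·
e6 timeout(2): 2[back,v=1,s]
e7 deliver 2→1: 1[prim,v=1,s]
e8 deliver 1→2: ·
e9 deliver 0→2: ·
e10 timeout(0): 0[back,v=1,s]
e11 deliver 0→1: ·

1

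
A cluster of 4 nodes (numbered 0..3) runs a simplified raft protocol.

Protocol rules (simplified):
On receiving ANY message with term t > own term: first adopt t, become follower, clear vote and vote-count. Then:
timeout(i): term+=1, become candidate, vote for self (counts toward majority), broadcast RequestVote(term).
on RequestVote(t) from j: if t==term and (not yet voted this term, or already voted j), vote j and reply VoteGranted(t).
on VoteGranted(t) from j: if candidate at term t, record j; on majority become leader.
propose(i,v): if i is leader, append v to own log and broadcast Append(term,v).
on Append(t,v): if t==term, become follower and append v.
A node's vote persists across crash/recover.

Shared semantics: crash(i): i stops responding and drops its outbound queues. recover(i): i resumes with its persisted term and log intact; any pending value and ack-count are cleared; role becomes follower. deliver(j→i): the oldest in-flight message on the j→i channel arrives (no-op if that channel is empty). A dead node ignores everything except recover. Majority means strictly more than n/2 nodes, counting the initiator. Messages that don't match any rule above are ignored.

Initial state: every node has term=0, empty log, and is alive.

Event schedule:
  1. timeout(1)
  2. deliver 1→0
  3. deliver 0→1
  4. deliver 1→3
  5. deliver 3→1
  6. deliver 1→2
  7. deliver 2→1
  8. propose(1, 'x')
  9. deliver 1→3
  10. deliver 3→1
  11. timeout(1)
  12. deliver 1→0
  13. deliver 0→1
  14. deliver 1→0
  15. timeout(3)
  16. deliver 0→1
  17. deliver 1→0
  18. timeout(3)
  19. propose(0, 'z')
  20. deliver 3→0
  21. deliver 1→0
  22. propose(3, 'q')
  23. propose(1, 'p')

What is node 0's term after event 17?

after 1 — timeout(1): n1:cand/t1/[-]
after 2 — deliver 1→0: n0:foll/t1/[-]
after 3 — deliver 0→1: ·
after 4 — deliver 1→3: n3:foll/t1/[-]
after 5 — deliver 3→1: n1:lead/t1/[-]
after 6 — deliver 1→2: n2:foll/t1/[-]
after 7 — deliver 2→1: ·
after 8 — propose(1,'x'): n1:lead/t1/[x]
after 9 — deliver 1→3: n3:foll/t1/[x]
after 10 — deliver 3→1: ·
after 11 — timeout(1): n1:cand/t2/[x]
after 12 — deliver 1→0: n0:foll/t1/[x]
after 13 — deliver 0→1: ·
after 14 — deliver 1→0: n0:foll/t2/[x]
after 15 — timeout(3): n3:cand/t2/[x]
after 16 — deliver 0→1: ·
after 17 — deliver 1→0: ·

2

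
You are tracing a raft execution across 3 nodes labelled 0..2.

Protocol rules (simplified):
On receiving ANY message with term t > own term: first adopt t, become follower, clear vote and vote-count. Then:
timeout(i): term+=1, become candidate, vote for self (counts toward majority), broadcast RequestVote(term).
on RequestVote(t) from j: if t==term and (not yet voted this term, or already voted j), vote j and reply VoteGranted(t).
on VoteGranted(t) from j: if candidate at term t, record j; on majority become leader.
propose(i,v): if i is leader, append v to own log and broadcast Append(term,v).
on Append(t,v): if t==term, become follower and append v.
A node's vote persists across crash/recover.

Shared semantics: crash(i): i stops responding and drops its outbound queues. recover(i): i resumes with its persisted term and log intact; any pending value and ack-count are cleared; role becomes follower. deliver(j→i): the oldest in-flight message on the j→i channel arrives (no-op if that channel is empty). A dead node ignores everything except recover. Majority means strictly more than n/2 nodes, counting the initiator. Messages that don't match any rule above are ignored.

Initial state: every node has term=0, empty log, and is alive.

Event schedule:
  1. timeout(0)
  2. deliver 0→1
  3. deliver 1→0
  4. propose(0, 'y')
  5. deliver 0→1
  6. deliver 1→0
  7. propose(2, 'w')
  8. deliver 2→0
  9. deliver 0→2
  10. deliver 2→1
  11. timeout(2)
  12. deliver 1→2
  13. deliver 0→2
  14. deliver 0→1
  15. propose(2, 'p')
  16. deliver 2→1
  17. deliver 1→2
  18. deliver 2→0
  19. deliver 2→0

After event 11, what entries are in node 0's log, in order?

step 1 timeout(0): 0={cand,t=1,log=-}
step 2 deliver 0→1: 1={foll,t=1,log=-}
step 3 deliver 1→0: 0={lead,t=1,log=-}
step 4 propose(0,'y'): 0={lead,t=1,log=y}
step 5 deliver 0→1: 1={foll,t=1,log=y}
step 6 deliver 1→0: —
step 7 propose(2,'w'): —
step 8 deliver 2→0: —
step 9 deliver 0→2: 2={foll,t=1,log=-}
step 10 deliver 2→1: —
step 11 timeout(2): 2={cand,t=2,log=-}

y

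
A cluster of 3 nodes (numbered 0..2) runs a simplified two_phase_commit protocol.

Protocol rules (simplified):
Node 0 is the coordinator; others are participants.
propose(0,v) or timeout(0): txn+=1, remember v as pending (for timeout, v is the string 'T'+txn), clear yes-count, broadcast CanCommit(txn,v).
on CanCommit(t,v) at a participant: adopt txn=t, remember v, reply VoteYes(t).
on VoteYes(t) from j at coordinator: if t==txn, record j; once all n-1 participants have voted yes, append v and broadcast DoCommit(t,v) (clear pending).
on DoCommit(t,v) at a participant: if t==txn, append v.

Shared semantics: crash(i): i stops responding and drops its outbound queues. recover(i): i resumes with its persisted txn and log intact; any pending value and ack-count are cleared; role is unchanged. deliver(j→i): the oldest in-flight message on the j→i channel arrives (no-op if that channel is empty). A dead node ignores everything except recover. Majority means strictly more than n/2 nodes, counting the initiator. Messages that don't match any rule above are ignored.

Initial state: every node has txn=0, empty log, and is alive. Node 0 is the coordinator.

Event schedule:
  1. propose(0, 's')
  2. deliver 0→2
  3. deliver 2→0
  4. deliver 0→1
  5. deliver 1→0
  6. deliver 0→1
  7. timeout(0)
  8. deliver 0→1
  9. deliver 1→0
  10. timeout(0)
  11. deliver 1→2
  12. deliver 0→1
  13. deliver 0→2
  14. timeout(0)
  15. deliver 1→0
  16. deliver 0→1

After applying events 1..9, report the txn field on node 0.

e1 propose(0,'s'): 0[coor,t=1,-]
e2 deliver 0→2: 2[part,t=1,-]
e3 deliver 2→0: ·
e4 deliver 0→1: 1[part,t=1,-]
e5 deliver 1→0: 0[coor,t=1,s]
e6 deliver 0→1: 1[part,t=1,s]
e7 timeout(0): 0[coor,t=2,s]
e8 deliver 0→1: 1[part,t=2,s]
e9 deliver 1→0: ·

2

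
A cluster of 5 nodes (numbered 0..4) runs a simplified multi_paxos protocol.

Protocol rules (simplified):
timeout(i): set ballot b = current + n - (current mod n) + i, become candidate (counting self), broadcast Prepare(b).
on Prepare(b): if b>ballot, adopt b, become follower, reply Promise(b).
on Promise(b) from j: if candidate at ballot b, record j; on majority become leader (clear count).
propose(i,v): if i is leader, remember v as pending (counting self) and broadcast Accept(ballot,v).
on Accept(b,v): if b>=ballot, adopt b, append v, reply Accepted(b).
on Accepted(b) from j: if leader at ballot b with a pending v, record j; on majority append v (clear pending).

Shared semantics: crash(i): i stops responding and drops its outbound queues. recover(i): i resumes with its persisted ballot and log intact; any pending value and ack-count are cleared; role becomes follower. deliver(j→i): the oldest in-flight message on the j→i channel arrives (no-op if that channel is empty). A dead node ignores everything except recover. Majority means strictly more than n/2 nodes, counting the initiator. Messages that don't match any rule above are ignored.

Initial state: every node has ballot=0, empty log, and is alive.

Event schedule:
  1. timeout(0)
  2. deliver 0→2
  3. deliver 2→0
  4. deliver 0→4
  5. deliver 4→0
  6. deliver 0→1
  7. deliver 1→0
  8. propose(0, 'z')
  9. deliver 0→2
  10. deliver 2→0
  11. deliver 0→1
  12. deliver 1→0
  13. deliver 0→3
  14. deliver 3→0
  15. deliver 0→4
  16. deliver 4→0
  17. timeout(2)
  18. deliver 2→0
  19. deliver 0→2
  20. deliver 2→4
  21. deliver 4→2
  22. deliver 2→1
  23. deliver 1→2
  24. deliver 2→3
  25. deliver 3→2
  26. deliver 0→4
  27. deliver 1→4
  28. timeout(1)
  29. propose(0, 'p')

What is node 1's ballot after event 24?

12

step 1 timeout(0): 0={cand,b=5,log=-}
step 2 deliver 0→2: 2={foll,b=5,log=-}
step 3 deliver 2→0: —
step 4 deliver 0→4: 4={foll,b=5,log=-}
step 5 deliver 4→0: 0={lead,b=5,log=-}
step 6 deliver 0→1: 1={foll,b=5,log=-}
step 7 deliver 1→0: —
step 8 propose(0,'z'): —
step 9 deliver 0→2: 2={foll,b=5,log=z}
step 10 deliver 2→0: —
step 11 deliver 0→1: 1={foll,b=5,log=z}
step 12 deliver 1→0: 0={lead,b=5,log=z}
step 13 deliver 0→3: 3={foll,b=5,log=-}
step 14 deliver 3→0: —
step 15 deliver 0→4: 4={foll,b=5,log=z}
step 16 deliver 4→0: —
step 17 timeout(2): 2={cand,b=12,log=z}
step 18 deliver 2→0: 0={foll,b=12,log=z}
step 19 deliver 0→2: —
step 20 deliver 2→4: 4={foll,b=12,log=z}
step 21 deliver 4→2: 2={lead,b=12,log=z}
step 22 deliver 2→1: 1={foll,b=12,log=z}
step 23 deliver 1→2: —
step 24 deliver 2→3: 3={foll,b=12,log=-}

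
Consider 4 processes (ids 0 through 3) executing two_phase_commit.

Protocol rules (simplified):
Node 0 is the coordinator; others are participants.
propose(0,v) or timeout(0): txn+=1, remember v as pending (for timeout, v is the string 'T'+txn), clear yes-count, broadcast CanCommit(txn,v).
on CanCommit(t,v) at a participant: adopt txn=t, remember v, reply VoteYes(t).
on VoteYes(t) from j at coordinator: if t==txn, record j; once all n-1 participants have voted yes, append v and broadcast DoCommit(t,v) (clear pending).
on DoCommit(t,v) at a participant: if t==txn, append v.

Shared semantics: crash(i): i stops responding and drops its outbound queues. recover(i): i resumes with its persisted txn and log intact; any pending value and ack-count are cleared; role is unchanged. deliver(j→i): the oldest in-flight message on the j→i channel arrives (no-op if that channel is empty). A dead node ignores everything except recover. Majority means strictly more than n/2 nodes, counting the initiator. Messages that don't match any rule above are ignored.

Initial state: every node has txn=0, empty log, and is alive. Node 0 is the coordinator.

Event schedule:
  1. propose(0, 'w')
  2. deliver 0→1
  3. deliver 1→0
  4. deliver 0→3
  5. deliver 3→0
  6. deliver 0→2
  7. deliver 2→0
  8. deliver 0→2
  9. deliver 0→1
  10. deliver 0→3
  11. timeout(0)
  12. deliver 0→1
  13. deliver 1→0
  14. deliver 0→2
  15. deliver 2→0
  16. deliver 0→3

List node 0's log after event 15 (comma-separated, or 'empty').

w

e1 propose(0,'w'): 0[coor,t=1,-]
e2 deliver 0→1: 1[part,t=1,-]
e3 deliver 1→0: ·
e4 deliver 0→3: 3[part,t=1,-]
e5 deliver 3→0: ·
e6 deliver 0→2: 2[part,t=1,-]
e7 deliver 2→0: 0[coor,t=1,w]
e8 deliver 0→2: 2[part,t=1,w]
e9 deliver 0→1: 1[part,t=1,w]
e10 deliver 0→3: 3[part,t=1,w]
e11 timeout(0): 0[coor,t=2,w]
e12 deliver 0→1: 1[part,t=2,w]
e13 deliver 1→0: ·
e14 deliver 0→2: 2[part,t=2,w]
e15 deliver 2→0: ·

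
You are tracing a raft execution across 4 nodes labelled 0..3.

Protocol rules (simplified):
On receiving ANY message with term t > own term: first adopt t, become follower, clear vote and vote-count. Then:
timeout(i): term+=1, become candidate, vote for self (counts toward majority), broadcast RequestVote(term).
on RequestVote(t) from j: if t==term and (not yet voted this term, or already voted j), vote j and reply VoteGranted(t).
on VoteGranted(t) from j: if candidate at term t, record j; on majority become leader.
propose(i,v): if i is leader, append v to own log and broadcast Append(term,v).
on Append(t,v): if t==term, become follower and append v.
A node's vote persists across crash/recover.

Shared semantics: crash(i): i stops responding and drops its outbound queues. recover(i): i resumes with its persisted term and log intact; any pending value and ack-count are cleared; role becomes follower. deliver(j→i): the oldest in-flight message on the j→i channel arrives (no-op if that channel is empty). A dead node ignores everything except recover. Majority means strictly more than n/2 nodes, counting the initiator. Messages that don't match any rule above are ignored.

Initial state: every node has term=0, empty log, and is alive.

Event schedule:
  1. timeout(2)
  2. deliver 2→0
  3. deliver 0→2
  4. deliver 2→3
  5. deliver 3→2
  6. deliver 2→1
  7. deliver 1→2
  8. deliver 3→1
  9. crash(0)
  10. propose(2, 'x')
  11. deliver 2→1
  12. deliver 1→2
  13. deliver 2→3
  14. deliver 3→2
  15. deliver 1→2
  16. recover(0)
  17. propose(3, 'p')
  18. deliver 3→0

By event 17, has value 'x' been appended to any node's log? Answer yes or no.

after 1 — timeout(2): n2:cand/t1/[-]
after 2 — deliver 2→0: n0:foll/t1/[-]
after 3 — deliver 0→2: ·
after 4 — deliver 2→3: n3:foll/t1/[-]
after 5 — deliver 3→2: n2:lead/t1/[-]
after 6 — deliver 2→1: n1:foll/t1/[-]
after 7 — deliver 1→2: ·
after 8 — deliver 3→1: ·
after 9 — crash(0): n0:✗foll/t1/[-]
after 10 — propose(2,'x'): n2:lead/t1/[x]
after 11 — deliver 2→1: n1:foll/t1/[x]
after 12 — deliver 1→2: ·
after 13 — deliver 2→3: n3:foll/t1/[x]
after 14 — deliver 3→2: ·
after 15 — deliver 1→2: ·
after 16 — recover(0): n0:foll/t1/[-]
after 17 — propose(3,'p'): ·

yes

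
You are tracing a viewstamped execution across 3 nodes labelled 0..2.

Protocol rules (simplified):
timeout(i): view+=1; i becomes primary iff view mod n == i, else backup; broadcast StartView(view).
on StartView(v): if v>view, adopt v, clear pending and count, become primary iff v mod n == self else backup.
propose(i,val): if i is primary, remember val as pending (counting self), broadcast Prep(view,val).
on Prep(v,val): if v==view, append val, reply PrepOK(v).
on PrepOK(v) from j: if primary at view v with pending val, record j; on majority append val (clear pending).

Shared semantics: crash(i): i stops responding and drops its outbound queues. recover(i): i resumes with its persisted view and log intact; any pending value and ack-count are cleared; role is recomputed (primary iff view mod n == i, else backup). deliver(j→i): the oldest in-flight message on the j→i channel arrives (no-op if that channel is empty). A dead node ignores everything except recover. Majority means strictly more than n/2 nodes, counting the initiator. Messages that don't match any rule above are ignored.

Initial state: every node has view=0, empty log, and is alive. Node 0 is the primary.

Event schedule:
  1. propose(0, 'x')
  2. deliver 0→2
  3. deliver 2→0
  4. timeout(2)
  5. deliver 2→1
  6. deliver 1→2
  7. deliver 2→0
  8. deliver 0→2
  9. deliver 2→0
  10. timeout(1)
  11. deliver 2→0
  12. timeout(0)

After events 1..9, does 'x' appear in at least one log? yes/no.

yes

step 1 propose(0,'x'): —
step 2 deliver 0→2: 2={back,v=0,log=x}
step 3 deliver 2→0: 0={prim,v=0,log=x}
step 4 timeout(2): 2={back,v=1,log=x}
step 5 deliver 2→1: 1={prim,v=1,log=-}
step 6 deliver 1→2: —
step 7 deliver 2→0: 0={back,v=1,log=x}
step 8 deliver 0→2: —
step 9 deliver 2→0: —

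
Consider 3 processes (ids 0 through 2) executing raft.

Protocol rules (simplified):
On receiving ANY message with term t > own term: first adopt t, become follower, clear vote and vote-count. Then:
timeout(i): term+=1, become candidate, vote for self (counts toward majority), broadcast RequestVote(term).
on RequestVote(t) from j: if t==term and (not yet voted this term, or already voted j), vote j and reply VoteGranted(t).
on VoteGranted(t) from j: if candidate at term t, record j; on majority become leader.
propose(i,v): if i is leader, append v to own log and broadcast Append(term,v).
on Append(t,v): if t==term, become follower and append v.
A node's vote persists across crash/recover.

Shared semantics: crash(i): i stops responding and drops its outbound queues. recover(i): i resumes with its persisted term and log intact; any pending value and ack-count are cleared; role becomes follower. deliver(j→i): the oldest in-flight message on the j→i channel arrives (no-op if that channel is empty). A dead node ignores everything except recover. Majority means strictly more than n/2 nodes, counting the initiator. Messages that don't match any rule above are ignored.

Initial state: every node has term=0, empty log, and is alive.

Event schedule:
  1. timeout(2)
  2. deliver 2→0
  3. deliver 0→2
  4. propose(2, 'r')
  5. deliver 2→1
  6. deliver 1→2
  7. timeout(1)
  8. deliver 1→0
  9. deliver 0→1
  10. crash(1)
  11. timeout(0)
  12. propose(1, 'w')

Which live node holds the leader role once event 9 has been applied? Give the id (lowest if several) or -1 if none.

1

[1] timeout(2) → N2(cand t1 [-])
[2] deliver 2→0 → N0(foll t1 [-])
[3] deliver 0→2 → N2(lead t1 [-])
[4] propose(2,'r') → N2(lead t1 [r])
[5] deliver 2→1 → N1(foll t1 [-])
[6] deliver 1→2 → ∅
[7] timeout(1) → N1(cand t2 [-])
[8] deliver 1→0 → N0(foll t2 [-])
[9] deliver 0→1 → N1(lead t2 [-])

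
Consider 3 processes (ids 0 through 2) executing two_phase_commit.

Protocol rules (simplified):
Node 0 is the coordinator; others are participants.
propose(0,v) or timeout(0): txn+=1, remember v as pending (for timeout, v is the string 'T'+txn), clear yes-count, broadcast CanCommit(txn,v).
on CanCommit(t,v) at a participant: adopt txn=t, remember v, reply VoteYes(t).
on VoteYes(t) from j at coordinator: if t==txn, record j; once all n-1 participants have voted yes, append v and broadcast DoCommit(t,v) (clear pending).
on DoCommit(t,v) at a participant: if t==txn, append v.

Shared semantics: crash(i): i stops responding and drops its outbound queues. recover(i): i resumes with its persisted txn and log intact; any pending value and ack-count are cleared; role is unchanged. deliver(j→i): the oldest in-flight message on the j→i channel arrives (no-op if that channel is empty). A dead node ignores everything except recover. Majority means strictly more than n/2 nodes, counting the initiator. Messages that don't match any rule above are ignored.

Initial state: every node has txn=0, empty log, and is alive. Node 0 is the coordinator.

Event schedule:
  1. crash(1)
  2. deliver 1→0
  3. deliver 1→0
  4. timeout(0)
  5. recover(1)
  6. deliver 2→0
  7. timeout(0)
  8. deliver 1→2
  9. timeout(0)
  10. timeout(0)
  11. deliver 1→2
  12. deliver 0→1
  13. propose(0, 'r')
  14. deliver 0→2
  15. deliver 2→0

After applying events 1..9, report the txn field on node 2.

0

e1 crash(1): 1[✗part,t=0,-]
e2 deliver 1→0: ·
e3 deliver 1→0: ·
e4 timeout(0): 0[coor,t=1,-]
e5 recover(1): 1[part,t=0,-]
e6 deliver 2→0: ·
e7 timeout(0): 0[coor,t=2,-]
e8 deliver 1→2: ·
e9 timeout(0): 0[coor,t=3,-]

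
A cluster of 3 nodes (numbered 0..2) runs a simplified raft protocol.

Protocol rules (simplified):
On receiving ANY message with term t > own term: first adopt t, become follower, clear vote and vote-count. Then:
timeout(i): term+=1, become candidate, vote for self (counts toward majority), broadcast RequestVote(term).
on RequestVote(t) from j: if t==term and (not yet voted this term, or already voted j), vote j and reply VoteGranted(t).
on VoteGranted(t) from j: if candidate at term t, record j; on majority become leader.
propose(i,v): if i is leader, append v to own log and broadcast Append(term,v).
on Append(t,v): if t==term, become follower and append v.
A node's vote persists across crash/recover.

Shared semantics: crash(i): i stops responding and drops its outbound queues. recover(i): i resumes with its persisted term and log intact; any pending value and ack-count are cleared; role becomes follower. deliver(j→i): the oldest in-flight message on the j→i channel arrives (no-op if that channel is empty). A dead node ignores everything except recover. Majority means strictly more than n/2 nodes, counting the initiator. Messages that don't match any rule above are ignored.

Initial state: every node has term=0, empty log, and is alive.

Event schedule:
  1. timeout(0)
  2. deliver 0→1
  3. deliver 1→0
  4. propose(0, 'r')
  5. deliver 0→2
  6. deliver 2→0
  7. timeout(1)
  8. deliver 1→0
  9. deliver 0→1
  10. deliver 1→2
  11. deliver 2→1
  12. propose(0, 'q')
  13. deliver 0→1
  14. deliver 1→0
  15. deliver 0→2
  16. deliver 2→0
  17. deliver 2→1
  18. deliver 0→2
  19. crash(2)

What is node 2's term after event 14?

2

after 1 — timeout(0): n0:cand/t1/[-]
after 2 — deliver 0→1: n1:foll/t1/[-]
after 3 — deliver 1→0: n0:lead/t1/[-]
after 4 — propose(0,'r'): n0:lead/t1/[r]
after 5 — deliver 0→2: n2:foll/t1/[-]
after 6 — deliver 2→0: ·
after 7 — timeout(1): n1:cand/t2/[-]
after 8 — deliver 1→0: n0:foll/t2/[r]
after 9 — deliver 0→1: ·
after 10 — deliver 1→2: n2:foll/t2/[-]
after 11 — deliver 2→1: n1:lead/t2/[-]
after 12 — propose(0,'q'): ·
after 13 — deliver 0→1: ·
after 14 — deliver 1→0: ·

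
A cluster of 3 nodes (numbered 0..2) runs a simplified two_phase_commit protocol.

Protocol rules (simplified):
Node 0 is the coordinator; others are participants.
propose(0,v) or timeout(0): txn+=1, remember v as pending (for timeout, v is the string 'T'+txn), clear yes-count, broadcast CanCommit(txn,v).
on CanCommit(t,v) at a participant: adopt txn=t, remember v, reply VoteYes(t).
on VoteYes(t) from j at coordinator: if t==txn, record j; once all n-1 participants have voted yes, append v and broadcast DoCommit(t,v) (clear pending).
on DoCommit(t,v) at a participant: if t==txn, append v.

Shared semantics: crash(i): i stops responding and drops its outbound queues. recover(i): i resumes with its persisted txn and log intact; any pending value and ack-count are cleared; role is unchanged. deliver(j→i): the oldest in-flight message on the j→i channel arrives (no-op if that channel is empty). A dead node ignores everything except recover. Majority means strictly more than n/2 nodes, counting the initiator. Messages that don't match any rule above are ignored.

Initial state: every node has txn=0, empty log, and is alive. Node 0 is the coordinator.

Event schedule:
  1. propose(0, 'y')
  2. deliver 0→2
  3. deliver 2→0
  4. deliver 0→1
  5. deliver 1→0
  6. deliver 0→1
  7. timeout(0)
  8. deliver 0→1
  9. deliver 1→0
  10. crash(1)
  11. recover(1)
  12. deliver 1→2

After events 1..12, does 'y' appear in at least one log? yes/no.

yes

1. propose(0,'y'):  <0:coor t1 ->
2. deliver 0→2:  <2:part t1 ->
3. deliver 2→0:  nop
4. deliver 0→1:  <1:part t1 ->
5. deliver 1→0:  <0:coor t1 y>
6. deliver 0→1:  <1:part t1 y>
7. timeout(0):  <0:coor t2 y>
8. deliver 0→1:  <1:part t2 y>
9. deliver 1→0:  nop
10. crash(1):  <1:✗part t2 y>
11. recover(1):  <1:part t2 y>
12. deliver 1→2:  nop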